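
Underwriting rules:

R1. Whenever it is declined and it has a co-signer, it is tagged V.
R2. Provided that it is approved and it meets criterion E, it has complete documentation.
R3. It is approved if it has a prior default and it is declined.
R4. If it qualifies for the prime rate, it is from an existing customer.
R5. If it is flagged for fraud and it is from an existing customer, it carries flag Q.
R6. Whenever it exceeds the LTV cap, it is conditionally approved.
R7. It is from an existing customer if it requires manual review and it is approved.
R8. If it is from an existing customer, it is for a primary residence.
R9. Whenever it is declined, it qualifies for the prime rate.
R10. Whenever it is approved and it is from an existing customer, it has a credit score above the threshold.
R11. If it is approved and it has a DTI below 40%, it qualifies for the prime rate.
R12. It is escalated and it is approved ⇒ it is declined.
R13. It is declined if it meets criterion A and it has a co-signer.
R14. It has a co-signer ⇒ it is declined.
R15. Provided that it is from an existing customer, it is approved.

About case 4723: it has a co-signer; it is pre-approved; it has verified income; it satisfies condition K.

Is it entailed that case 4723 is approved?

By R14 (it has a co-signer): it is declined.
By R9 (it is declined): it qualifies for the prime rate.
By R4 (it qualifies for the prime rate): it is from an existing customer.
By R15 (it is from an existing customer): it is approved.

Yes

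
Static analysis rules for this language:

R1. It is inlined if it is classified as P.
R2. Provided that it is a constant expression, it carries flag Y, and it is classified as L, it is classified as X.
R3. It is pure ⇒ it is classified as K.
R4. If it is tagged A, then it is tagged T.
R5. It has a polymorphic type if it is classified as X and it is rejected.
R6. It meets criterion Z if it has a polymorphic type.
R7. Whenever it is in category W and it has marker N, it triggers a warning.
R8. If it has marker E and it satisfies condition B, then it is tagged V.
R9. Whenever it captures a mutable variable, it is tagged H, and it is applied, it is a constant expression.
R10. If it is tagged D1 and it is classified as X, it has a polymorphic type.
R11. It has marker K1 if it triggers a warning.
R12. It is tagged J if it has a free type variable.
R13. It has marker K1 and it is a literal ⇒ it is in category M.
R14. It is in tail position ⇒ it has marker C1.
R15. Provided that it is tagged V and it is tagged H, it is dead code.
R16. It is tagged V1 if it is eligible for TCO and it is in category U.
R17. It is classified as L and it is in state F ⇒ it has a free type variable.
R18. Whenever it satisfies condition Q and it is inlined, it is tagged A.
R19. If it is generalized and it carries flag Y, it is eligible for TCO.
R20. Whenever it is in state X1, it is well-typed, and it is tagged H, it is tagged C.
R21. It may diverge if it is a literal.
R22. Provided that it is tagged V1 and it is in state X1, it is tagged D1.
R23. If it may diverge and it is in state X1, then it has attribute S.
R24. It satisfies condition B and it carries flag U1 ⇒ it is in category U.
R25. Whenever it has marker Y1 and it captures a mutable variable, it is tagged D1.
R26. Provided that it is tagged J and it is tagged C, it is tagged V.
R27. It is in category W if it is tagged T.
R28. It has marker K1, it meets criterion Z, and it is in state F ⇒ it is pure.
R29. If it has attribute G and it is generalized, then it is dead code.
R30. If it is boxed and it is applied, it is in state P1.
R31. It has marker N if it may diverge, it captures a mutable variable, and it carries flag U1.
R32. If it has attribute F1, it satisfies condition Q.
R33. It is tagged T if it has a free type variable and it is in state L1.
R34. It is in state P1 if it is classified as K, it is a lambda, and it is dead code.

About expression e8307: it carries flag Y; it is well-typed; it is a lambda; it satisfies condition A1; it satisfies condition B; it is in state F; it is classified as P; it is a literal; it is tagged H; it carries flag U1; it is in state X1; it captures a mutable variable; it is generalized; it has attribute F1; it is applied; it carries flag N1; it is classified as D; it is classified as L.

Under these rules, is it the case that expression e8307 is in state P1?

Yes

By R1 (it is classified as P): it is inlined.
By R9 (it captures a mutable variable, it is tagged H, it is applied): it is a constant expression.
By R17 (it is classified as L, it is in state F): it has a free type variable.
By R19 (it is generalized, it carries flag Y): it is eligible for TCO.
By R20 (it is in state X1, it is well-typed, it is tagged H): it is tagged C.
By R21 (it is a literal): it may diverge.
By R24 (it satisfies condition B, it carries flag U1): it is in category U.
By R31 (it may diverge, it captures a mutable variable, it carries flag U1): it has marker N.
By R32 (it has attribute F1): it satisfies condition Q.
By R2 (it is a constant expression, it carries flag Y, it is classified as L): it is classified as X.
By R12 (it has a free type variable): it is tagged J.
By R16 (it is eligible for TCO, it is in category U): it is tagged V1.
By R18 (it satisfies condition Q, it is inlined): it is tagged A.
By R22 (it is tagged V1, it is in state X1): it is tagged D1.
By R26 (it is tagged J, it is tagged C): it is tagged V.
By R4 (it is tagged A): it is tagged T.
By R10 (it is tagged D1, it is classified as X): it has a polymorphic type.
By R15 (it is tagged V, it is tagged H): it is dead code.
By R27 (it is tagged T): it is in category W.
By R6 (it has a polymorphic type): it meets criterion Z.
By R7 (it is in category W, it has marker N): it triggers a warning.
By R11 (it triggers a warning): it has marker K1.
By R28 (it has marker K1, it meets criterion Z, it is in state F): it is pure.
By R3 (it is pure): it is classified as K.
By R34 (it is classified as K, it is a lambda, it is dead code): it is in state P1.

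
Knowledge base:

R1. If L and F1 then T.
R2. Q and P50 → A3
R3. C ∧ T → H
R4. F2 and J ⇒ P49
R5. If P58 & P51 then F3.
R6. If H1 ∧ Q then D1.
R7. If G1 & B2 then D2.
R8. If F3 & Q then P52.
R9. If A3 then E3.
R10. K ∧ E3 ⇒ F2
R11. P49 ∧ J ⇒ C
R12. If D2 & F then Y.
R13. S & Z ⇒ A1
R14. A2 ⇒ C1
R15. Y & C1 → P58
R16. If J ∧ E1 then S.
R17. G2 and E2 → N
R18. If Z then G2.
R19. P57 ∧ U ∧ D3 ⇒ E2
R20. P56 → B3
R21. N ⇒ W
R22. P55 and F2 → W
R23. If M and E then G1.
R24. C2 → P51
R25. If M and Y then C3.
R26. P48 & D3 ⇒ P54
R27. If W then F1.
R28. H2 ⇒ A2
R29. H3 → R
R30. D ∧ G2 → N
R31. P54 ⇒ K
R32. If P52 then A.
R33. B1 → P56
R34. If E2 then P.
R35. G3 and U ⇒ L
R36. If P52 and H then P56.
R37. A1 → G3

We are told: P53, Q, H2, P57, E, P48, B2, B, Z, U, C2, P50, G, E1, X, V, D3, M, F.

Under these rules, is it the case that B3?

Forward chaining from the given facts derives: A3, E3, G2, E2, G1, P51, P54, A2, K, P, D2, F2, Y, C1, P58, N, W, C3, F1, F3, P52, A.
The only rule concluding B3 is R20, which needs P56; that is never established.

No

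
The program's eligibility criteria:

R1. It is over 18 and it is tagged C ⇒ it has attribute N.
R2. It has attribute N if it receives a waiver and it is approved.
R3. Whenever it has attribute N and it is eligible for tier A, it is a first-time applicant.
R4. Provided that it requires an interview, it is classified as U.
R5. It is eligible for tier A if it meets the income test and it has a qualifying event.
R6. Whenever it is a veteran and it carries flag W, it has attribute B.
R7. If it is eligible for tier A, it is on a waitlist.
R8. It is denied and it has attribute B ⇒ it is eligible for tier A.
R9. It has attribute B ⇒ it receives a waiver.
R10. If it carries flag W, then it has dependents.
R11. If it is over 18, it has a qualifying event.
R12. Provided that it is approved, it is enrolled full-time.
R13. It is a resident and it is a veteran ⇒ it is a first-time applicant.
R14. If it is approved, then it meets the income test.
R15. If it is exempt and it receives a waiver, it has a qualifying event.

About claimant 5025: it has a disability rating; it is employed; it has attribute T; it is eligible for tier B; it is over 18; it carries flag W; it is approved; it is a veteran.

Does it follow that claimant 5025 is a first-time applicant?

By R6 (it is a veteran, it carries flag W): it has attribute B.
By R9 (it has attribute B): it receives a waiver.
By R11 (it is over 18): it has a qualifying event.
By R14 (it is approved): it meets the income test.
By R2 (it receives a waiver, it is approved): it has attribute N.
By R5 (it meets the income test, it has a qualifying event): it is eligible for tier A.
By R3 (it has attribute N, it is eligible for tier A): it is a first-time applicant.

Yes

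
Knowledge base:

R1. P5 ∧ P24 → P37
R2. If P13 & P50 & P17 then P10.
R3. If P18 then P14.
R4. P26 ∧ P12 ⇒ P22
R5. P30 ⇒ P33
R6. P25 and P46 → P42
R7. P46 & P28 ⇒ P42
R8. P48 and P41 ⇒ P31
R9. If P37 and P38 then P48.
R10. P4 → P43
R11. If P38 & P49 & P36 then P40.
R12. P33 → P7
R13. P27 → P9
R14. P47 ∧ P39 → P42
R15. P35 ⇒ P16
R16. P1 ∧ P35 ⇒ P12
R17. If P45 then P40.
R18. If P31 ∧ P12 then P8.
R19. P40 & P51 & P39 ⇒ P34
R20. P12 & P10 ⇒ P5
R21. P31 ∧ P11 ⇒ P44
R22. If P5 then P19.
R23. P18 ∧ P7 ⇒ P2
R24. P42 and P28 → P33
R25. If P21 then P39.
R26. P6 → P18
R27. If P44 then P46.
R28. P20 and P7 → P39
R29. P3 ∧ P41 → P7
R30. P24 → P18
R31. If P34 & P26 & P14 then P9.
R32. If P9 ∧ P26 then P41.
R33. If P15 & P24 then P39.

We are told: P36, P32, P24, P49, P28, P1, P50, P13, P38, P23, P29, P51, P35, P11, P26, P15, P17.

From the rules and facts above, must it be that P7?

P10  (by R2: P13, P50, P17)
P40  (by R11: P38, P49, P36)
P12  (by R16: P1, P35)
P5  (by R20: P12, P10)
P18  (by R30: P24)
P39  (by R33: P15, P24)
P37  (by R1: P5, P24)
P14  (by R3: P18)
P48  (by R9: P37, P38)
P34  (by R19: P40, P51, P39)
P9  (by R31: P34, P26, P14)
P41  (by R32: P9, P26)
P31  (by R8: P48, P41)
P44  (by R21: P31, P11)
P46  (by R27: P44)
P42  (by R7: P46, P28)
P33  (by R24: P42, P28)
P7  (by R12: P33)

Yes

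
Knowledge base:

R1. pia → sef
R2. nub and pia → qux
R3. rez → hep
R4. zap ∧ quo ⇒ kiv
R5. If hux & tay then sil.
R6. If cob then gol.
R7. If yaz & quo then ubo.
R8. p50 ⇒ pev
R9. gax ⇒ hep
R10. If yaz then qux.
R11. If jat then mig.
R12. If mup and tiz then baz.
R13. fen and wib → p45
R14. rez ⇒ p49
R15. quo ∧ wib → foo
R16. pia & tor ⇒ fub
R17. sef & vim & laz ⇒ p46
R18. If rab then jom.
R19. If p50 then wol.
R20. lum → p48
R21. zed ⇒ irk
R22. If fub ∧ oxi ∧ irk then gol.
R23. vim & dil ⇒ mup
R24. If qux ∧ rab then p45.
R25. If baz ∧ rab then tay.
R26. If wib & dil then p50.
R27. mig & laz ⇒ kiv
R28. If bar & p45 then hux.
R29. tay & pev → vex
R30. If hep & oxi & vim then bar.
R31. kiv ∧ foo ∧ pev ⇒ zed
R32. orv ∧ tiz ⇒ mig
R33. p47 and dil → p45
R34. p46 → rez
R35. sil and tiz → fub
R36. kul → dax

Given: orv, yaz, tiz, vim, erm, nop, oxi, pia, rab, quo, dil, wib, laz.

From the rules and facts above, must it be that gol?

sef  (by R1: pia)
qux  (by R10: yaz)
foo  (by R15: quo, wib)
p46  (by R17: sef, vim, laz)
mup  (by R23: vim, dil)
p45  (by R24: qux, rab)
p50  (by R26: wib, dil)
mig  (by R32: orv, tiz)
rez  (by R34: p46)
hep  (by R3: rez)
pev  (by R8: p50)
baz  (by R12: mup, tiz)
tay  (by R25: baz, rab)
kiv  (by R27: mig, laz)
bar  (by R30: hep, oxi, vim)
zed  (by R31: kiv, foo, pev)
irk  (by R21: zed)
hux  (by R28: bar, p45)
sil  (by R5: hux, tay)
fub  (by R35: sil, tiz)
gol  (by R22: fub, oxi, irk)

Yes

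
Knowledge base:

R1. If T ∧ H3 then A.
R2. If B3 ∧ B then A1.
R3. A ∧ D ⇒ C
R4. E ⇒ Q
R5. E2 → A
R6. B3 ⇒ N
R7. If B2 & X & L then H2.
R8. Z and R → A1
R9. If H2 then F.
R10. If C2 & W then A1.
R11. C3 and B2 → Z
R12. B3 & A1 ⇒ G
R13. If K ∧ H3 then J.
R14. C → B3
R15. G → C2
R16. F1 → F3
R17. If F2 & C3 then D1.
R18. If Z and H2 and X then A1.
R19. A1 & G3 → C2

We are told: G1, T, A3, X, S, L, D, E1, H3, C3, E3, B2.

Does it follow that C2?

A  (by R1: T, H3)
C  (by R3: A, D)
H2  (by R7: B2, X, L)
Z  (by R11: C3, B2)
B3  (by R14: C)
A1  (by R18: Z, H2, X)
G  (by R12: B3, A1)
C2  (by R15: G)

Yes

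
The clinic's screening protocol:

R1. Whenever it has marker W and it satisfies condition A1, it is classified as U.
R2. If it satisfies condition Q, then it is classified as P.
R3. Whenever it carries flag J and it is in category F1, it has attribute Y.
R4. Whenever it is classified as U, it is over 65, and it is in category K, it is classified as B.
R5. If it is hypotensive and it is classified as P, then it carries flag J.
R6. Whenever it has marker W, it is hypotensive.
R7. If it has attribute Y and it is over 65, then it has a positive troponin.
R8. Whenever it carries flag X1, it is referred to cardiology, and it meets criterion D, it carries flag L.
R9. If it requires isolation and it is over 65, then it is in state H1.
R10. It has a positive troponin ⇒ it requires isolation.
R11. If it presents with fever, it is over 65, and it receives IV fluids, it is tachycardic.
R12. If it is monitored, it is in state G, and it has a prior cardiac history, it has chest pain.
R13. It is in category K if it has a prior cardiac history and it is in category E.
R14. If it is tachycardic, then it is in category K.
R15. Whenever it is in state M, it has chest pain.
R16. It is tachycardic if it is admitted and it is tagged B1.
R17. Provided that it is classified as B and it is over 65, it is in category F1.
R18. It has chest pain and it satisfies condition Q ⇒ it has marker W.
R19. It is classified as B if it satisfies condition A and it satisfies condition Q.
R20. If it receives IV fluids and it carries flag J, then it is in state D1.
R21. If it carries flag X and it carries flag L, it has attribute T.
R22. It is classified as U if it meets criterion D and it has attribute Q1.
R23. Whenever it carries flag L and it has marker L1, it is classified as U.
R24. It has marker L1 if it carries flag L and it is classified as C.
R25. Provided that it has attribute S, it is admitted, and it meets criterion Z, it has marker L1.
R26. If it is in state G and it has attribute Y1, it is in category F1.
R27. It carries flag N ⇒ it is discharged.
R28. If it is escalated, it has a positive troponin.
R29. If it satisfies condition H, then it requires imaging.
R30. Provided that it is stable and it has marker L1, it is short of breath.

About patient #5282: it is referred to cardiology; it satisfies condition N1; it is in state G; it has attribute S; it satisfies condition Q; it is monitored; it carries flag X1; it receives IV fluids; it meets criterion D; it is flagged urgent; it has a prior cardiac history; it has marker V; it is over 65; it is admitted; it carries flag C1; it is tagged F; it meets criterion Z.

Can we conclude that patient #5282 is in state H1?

Forward chaining from the given facts derives: is classified as P, carries flag L, has chest pain, has marker W, has marker L1, is hypotensive, is classified as U, carries flag J, is in state D1.
The only rule concluding "it is in state H1" is R9, which needs "it requires isolation"; that is never established.

No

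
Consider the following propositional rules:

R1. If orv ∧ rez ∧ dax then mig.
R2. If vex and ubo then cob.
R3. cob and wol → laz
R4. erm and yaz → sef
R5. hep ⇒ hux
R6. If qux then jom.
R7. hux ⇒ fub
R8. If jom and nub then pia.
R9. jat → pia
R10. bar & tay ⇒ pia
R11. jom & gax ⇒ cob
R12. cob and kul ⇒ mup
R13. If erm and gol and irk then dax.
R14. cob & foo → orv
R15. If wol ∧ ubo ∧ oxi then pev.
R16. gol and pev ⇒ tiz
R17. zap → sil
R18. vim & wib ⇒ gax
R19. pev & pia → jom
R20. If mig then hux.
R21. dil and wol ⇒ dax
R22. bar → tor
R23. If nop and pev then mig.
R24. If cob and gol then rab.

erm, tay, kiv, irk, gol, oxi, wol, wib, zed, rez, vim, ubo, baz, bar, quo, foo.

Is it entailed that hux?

Yes

pia  (by R10: bar, tay)
dax  (by R13: erm, gol, irk)
pev  (by R15: wol, ubo, oxi)
gax  (by R18: vim, wib)
jom  (by R19: pev, pia)
cob  (by R11: jom, gax)
orv  (by R14: cob, foo)
mig  (by R1: orv, rez, dax)
hux  (by R20: mig)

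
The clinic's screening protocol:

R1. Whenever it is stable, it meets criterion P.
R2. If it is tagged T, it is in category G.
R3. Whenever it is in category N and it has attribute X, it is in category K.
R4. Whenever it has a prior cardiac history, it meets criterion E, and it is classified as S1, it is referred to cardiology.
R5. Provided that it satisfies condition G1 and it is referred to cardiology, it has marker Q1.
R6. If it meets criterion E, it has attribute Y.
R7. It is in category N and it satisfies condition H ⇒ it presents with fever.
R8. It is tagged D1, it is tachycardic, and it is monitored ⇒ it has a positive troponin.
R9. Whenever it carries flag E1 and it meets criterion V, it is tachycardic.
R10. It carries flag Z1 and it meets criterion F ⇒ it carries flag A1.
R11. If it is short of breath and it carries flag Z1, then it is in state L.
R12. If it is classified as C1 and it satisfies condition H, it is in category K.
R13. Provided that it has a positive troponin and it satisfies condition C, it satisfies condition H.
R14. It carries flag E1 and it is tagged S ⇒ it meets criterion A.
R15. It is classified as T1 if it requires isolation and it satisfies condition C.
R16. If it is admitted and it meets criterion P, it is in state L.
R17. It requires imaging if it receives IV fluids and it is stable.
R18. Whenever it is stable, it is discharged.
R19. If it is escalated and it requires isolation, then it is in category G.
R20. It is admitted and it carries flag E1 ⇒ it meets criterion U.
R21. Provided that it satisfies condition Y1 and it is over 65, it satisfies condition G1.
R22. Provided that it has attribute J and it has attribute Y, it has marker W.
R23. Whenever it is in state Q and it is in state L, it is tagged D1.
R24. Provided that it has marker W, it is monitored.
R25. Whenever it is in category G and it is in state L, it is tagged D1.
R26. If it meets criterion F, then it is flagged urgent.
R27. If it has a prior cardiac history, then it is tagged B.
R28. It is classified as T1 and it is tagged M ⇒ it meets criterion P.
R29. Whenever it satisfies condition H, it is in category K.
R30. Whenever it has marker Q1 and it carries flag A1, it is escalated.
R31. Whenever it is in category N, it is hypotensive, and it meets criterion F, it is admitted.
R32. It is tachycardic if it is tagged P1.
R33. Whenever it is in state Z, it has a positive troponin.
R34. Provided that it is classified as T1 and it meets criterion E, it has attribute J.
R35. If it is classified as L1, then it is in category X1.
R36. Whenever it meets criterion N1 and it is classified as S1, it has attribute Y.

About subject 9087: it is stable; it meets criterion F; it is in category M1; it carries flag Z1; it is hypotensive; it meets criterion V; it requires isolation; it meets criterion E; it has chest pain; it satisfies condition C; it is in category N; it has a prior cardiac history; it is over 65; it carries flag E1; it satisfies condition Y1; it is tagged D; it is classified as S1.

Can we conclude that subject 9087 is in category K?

Yes

By R1 (it is stable): it meets criterion P.
By R4 (it has a prior cardiac history, it meets criterion E, it is classified as S1): it is referred to cardiology.
By R6 (it meets criterion E): it has attribute Y.
By R9 (it carries flag E1, it meets criterion V): it is tachycardic.
By R10 (it carries flag Z1, it meets criterion F): it carries flag A1.
By R15 (it requires isolation, it satisfies condition C): it is classified as T1.
By R21 (it satisfies condition Y1, it is over 65): it satisfies condition G1.
By R31 (it is in category N, it is hypotensive, it meets criterion F): it is admitted.
By R34 (it is classified as T1, it meets criterion E): it has attribute J.
By R5 (it satisfies condition G1, it is referred to cardiology): it has marker Q1.
By R16 (it is admitted, it meets criterion P): it is in state L.
By R22 (it has attribute J, it has attribute Y): it has marker W.
By R24 (it has marker W): it is monitored.
By R30 (it has marker Q1, it carries flag A1): it is escalated.
By R19 (it is escalated, it requires isolation): it is in category G.
By R25 (it is in category G, it is in state L): it is tagged D1.
By R8 (it is tagged D1, it is tachycardic, it is monitored): it has a positive troponin.
By R13 (it has a positive troponin, it satisfies condition C): it satisfies condition H.
By R29 (it satisfies condition H): it is in category K.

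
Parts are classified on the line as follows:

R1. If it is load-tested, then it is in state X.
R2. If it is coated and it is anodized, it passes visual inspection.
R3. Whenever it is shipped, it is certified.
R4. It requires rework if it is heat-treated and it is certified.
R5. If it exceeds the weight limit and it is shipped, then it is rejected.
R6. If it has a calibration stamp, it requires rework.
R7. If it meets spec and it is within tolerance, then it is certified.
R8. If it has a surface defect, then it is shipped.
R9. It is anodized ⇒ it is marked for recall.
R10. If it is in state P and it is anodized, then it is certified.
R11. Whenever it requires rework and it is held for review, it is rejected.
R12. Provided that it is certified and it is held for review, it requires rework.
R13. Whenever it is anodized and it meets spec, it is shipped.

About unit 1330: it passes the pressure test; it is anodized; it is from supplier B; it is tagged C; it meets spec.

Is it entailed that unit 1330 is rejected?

No

Forward chaining from the given facts derives: is marked for recall, is shipped, is certified.
Rules concluding "it is rejected": R5 needs "it exceeds the weight limit"; R11 needs "it requires rework" — none of these are established.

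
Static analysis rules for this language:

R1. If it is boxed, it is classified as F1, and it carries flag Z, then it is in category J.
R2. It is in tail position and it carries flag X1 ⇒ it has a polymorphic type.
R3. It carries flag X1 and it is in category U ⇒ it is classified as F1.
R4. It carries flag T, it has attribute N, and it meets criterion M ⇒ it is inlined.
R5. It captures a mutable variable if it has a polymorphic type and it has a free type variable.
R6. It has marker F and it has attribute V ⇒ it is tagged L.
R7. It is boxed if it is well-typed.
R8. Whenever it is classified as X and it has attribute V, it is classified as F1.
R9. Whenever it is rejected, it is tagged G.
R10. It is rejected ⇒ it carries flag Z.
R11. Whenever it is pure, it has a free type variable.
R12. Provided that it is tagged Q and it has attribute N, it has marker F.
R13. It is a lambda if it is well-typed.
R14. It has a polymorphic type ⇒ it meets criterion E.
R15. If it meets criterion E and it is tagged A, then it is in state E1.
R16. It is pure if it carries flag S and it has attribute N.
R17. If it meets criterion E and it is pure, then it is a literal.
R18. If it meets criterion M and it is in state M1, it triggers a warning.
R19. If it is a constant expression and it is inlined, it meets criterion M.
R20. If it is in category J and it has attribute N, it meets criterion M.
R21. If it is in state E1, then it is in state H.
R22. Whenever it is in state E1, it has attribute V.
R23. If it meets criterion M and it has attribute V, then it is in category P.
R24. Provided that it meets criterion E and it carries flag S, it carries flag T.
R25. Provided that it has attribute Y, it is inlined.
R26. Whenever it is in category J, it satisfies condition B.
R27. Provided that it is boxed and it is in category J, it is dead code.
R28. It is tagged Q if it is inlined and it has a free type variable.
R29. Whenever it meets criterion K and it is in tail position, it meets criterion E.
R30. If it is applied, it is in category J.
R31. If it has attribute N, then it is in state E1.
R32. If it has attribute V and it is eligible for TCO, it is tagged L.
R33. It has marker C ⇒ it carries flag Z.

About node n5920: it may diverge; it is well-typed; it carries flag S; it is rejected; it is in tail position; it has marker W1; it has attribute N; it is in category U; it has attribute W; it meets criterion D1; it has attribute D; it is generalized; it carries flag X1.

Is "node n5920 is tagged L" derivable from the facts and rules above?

By R2 (it is in tail position, it carries flag X1): it has a polymorphic type.
By R3 (it carries flag X1, it is in category U): it is classified as F1.
By R7 (it is well-typed): it is boxed.
By R10 (it is rejected): it carries flag Z.
By R14 (it has a polymorphic type): it meets criterion E.
By R16 (it carries flag S, it has attribute N): it is pure.
By R24 (it meets criterion E, it carries flag S): it carries flag T.
By R31 (it has attribute N): it is in state E1.
By R1 (it is boxed, it is classified as F1, it carries flag Z): it is in category J.
By R11 (it is pure): it has a free type variable.
By R20 (it is in category J, it has attribute N): it meets criterion M.
By R22 (it is in state E1): it has attribute V.
By R4 (it carries flag T, it has attribute N, it meets criterion M): it is inlined.
By R28 (it is inlined, it has a free type variable): it is tagged Q.
By R12 (it is tagged Q, it has attribute N): it has marker F.
By R6 (it has marker F, it has attribute V): it is tagged L.

Yes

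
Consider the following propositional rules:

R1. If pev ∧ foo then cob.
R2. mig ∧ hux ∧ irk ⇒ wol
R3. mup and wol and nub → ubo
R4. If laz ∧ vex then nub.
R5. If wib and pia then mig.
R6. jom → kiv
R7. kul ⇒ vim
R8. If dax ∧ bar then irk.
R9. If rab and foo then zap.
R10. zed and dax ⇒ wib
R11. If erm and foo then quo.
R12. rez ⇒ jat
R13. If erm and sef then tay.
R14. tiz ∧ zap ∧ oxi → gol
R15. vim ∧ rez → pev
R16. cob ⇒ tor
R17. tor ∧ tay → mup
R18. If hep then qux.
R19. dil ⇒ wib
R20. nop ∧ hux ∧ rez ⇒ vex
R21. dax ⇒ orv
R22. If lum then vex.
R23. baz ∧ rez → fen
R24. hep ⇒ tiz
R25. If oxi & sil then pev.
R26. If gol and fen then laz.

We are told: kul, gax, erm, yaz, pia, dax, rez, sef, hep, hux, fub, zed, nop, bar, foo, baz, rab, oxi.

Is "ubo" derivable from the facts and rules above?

Yes

vim  (by R7: kul)
irk  (by R8: dax, bar)
zap  (by R9: rab, foo)
wib  (by R10: zed, dax)
tay  (by R13: erm, sef)
pev  (by R15: vim, rez)
vex  (by R20: nop, hux, rez)
fen  (by R23: baz, rez)
tiz  (by R24: hep)
cob  (by R1: pev, foo)
mig  (by R5: wib, pia)
gol  (by R14: tiz, zap, oxi)
tor  (by R16: cob)
mup  (by R17: tor, tay)
laz  (by R26: gol, fen)
wol  (by R2: mig, hux, irk)
nub  (by R4: laz, vex)
ubo  (by R3: mup, wol, nub)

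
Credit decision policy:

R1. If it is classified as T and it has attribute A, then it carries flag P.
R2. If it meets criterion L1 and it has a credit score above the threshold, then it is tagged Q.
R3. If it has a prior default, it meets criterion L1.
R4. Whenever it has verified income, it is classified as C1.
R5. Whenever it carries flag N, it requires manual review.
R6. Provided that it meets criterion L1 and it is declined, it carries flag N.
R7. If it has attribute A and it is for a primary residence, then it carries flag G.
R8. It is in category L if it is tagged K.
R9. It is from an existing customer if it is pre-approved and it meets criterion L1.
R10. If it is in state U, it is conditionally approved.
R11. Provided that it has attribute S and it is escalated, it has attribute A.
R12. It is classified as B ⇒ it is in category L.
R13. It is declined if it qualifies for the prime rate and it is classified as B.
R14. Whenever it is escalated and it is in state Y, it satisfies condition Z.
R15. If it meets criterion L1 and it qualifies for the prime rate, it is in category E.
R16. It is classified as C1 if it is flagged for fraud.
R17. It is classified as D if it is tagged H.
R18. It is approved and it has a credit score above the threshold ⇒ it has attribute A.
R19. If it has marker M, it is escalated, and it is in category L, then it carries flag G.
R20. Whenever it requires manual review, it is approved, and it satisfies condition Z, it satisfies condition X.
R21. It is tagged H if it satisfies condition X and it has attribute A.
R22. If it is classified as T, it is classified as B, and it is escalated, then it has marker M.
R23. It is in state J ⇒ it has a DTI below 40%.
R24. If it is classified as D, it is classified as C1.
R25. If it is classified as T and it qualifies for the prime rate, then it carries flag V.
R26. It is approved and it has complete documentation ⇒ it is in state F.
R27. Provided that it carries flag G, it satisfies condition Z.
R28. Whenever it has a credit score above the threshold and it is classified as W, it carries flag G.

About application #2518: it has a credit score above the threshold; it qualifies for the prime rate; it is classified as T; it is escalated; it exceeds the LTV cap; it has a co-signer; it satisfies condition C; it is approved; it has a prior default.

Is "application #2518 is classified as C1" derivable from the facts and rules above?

No

Forward chaining from the given facts derives: meets criterion L1, is in category E, has attribute A, carries flag V, carries flag P, is tagged Q.
Rules concluding "it is classified as C1": R4 needs "it has verified income"; R16 needs "it is flagged for fraud"; R24 needs "it is classified as D" — none of these are established.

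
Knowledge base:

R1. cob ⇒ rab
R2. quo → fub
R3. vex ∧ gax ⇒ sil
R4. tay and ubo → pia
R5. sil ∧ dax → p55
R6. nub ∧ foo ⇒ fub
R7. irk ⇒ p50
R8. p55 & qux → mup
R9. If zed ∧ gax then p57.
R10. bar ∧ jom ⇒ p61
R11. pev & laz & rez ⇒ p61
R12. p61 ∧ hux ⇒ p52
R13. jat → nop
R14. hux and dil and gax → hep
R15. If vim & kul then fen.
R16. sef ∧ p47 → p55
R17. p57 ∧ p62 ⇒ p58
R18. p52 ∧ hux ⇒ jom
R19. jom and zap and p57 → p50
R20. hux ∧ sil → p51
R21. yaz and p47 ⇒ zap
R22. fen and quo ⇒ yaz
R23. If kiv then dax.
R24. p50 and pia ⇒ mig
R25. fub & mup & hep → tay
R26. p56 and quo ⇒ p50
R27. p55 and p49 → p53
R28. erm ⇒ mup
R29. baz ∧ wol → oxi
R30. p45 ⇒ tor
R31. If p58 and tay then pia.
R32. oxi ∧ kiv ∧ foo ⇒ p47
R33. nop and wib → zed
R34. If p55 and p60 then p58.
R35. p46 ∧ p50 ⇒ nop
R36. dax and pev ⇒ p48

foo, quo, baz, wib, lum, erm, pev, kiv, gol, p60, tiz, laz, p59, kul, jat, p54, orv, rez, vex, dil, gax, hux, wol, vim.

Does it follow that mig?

Yes

fub  (by R2: quo)
sil  (by R3: vex, gax)
p61  (by R11: pev, laz, rez)
p52  (by R12: p61, hux)
nop  (by R13: jat)
hep  (by R14: hux, dil, gax)
fen  (by R15: vim, kul)
jom  (by R18: p52, hux)
yaz  (by R22: fen, quo)
dax  (by R23: kiv)
mup  (by R28: erm)
oxi  (by R29: baz, wol)
p47  (by R32: oxi, kiv, foo)
zed  (by R33: nop, wib)
p55  (by R5: sil, dax)
p57  (by R9: zed, gax)
zap  (by R21: yaz, p47)
tay  (by R25: fub, mup, hep)
p58  (by R34: p55, p60)
p50  (by R19: jom, zap, p57)
pia  (by R31: p58, tay)
mig  (by R24: p50, pia)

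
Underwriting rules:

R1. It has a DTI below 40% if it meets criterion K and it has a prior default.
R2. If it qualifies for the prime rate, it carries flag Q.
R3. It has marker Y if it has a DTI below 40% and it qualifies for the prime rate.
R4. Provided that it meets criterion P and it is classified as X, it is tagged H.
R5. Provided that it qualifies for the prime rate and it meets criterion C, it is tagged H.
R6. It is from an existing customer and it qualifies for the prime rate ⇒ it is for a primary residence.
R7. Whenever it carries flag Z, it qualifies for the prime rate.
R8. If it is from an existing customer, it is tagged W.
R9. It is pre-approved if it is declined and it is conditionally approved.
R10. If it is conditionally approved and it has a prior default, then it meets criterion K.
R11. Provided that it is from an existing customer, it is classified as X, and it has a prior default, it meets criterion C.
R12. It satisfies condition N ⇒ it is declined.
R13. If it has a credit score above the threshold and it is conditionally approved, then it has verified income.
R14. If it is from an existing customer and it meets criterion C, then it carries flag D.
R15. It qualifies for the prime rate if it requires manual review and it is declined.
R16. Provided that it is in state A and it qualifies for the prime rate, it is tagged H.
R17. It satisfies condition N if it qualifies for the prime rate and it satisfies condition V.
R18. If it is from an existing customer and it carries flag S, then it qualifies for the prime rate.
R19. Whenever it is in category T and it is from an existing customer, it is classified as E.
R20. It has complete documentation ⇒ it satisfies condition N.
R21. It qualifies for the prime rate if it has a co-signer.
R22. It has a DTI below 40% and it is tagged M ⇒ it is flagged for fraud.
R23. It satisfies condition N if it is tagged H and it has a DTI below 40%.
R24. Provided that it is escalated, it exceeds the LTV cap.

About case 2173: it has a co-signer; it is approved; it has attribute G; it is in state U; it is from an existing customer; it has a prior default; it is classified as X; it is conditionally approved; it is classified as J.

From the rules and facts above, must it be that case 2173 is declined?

By R10 (it is conditionally approved, it has a prior default): it meets criterion K.
By R11 (it is from an existing customer, it is classified as X, it has a prior default): it meets criterion C.
By R21 (it has a co-signer): it qualifies for the prime rate.
By R1 (it meets criterion K, it has a prior default): it has a DTI below 40%.
By R5 (it qualifies for the prime rate, it meets criterion C): it is tagged H.
By R23 (it is tagged H, it has a DTI below 40%): it satisfies condition N.
By R12 (it satisfies condition N): it is declined.

Yes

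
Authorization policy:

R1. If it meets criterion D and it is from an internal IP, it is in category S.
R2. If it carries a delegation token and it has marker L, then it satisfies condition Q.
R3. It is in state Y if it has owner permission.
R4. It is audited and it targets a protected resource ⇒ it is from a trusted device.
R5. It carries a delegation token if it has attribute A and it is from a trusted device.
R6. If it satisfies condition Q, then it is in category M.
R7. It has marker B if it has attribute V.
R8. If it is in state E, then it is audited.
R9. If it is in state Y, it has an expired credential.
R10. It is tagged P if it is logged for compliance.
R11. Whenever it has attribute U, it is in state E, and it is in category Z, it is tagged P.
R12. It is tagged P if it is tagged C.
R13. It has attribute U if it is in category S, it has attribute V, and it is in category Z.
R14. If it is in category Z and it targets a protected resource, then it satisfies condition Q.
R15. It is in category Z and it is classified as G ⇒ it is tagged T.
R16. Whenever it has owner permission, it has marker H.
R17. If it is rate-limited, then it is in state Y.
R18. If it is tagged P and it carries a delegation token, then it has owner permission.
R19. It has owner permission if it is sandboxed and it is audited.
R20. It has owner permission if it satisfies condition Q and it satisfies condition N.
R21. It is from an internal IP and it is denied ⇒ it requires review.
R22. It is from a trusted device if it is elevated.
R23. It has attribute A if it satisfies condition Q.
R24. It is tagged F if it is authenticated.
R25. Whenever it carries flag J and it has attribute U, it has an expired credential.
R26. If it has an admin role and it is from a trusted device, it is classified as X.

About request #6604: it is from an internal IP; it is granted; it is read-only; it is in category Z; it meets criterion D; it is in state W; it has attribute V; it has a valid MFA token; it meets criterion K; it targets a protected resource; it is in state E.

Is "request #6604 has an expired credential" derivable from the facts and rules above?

Yes

By R1 (it meets criterion D, it is from an internal IP): it is in category S.
By R8 (it is in state E): it is audited.
By R13 (it is in category S, it has attribute V, it is in category Z): it has attribute U.
By R14 (it is in category Z, it targets a protected resource): it satisfies condition Q.
By R23 (it satisfies condition Q): it has attribute A.
By R4 (it is audited, it targets a protected resource): it is from a trusted device.
By R5 (it has attribute A, it is from a trusted device): it carries a delegation token.
By R11 (it has attribute U, it is in state E, it is in category Z): it is tagged P.
By R18 (it is tagged P, it carries a delegation token): it has owner permission.
By R3 (it has owner permission): it is in state Y.
By R9 (it is in state Y): it has an expired credential.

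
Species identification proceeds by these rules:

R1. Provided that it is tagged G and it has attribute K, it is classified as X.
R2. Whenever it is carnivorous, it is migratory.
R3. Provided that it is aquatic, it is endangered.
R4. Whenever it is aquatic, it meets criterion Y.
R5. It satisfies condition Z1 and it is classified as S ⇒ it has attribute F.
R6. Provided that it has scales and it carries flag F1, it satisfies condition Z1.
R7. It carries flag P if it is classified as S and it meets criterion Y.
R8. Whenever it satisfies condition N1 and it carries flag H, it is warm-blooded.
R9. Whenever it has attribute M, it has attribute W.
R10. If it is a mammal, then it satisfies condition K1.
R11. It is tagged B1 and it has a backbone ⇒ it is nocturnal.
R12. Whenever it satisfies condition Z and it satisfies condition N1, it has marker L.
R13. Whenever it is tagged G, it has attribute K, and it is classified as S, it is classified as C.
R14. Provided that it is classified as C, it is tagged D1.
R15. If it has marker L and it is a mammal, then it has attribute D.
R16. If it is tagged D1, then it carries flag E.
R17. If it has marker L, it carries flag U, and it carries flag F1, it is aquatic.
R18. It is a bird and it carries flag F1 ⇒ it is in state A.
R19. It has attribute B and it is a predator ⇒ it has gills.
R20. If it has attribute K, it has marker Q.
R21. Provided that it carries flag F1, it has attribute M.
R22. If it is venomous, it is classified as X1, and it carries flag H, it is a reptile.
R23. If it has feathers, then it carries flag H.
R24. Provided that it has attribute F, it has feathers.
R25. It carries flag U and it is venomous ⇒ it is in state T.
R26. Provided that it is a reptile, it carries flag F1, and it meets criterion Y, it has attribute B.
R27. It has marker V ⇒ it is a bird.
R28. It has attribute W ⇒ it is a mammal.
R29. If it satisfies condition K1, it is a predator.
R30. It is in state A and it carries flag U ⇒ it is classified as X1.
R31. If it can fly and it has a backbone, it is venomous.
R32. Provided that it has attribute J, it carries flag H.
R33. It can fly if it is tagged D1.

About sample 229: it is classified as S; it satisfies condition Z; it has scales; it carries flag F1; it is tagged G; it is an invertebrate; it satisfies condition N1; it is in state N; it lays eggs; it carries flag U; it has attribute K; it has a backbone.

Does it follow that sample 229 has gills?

No

Forward chaining from the given facts derives: is classified as X, satisfies condition Z1, has marker L, is classified as C, is tagged D1, carries flag E, is aquatic, has marker Q, has attribute M, can fly, is endangered, meets criterion Y, has attribute F, carries flag P, has attribute W, has feathers, is a mammal, is venomous, satisfies condition K1, has attribute D, carries flag H, is in state T, is a predator, is warm-blooded.
The only rule concluding "it has gills" is R19, which needs "it has attribute B"; that is never established.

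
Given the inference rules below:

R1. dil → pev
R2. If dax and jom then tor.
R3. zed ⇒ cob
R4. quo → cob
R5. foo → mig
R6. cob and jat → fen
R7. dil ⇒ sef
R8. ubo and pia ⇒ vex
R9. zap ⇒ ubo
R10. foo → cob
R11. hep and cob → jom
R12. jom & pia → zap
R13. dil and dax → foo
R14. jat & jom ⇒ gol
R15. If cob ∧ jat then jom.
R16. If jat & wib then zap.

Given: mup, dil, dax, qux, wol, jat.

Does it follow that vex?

No

Forward chaining from the given facts derives: pev, sef, foo, mig, cob, jom, tor, fen, gol.
The only rule concluding vex is R8, which needs ubo; that is never established.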